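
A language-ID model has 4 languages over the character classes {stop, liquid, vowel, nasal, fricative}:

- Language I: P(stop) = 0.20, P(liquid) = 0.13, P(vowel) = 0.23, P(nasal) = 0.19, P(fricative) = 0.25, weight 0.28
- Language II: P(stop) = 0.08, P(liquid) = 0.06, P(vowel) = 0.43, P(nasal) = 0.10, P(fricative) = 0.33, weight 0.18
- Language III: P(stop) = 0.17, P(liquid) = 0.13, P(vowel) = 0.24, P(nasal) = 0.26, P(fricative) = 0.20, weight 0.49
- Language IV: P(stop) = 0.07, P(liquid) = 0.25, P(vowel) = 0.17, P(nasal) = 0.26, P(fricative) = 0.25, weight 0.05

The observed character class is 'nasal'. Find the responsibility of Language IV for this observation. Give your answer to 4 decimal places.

0.0614

Apply Bayes' rule: the posterior for each component is proportional to its prior times its likelihood at x.
Component likelihoods at x = 'nasal':
  p_I = 0.19
  p_II = 0.1
  p_III = 0.26
  p_IV = 0.26
Unnormalised posteriors:
  π_I·p_I = 0.28 × 0.19 = 0.0532
  π_II·p_II = 0.18 × 0.1 = 0.018
  π_III·p_III = 0.49 × 0.26 = 0.1274
  π_IV·p_IV = 0.05 × 0.26 = 0.013
Denominator: 0.0532 + 0.018 + 0.1274 + 0.013 = 0.2116
P(Language IV | 'nasal') = 0.013 / 0.2116 ≈ 0.0614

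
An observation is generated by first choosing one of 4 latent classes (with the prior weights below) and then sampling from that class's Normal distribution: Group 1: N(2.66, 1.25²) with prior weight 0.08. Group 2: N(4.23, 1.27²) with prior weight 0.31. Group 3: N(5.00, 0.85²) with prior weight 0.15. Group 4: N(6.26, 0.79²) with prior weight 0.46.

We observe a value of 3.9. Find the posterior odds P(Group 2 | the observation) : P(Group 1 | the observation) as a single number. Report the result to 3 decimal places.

Since P(k|x) ∝ π_k f_k(x), the posterior odds are π_i f_i(x) / (π_j f_j(x)).
Evaluate each component's likelihood at the observed value:
  f_1 = 0.195125
  f_2 = 0.3037
  f_3 = 0.203154
  f_4 = 0.0058266
0.094147 / 0.01561 ≈ 6.031

6.031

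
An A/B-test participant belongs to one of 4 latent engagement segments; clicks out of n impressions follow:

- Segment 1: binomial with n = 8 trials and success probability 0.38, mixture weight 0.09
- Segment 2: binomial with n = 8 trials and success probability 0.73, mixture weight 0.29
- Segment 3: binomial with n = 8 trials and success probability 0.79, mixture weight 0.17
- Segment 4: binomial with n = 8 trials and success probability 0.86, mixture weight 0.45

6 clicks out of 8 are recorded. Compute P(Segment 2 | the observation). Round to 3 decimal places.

The responsibility of component k is w_k f_k(x) divided by Σ_j w_j f_j(x).
Evaluate each component's likelihood at the observed value:
  L_1 = 0.0324073
  L_2 = 0.308903
  L_3 = 0.300164
  L_4 = 0.222026
Unnormalised posteriors:
  w_1·L_1 = 0.09 × 0.0324073 = 0.00291666
  w_2·L_2 = 0.29 × 0.308903 = 0.089582
  w_3·L_3 = 0.17 × 0.300164 = 0.0510279
  w_4·L_4 = 0.45 × 0.222026 = 0.0999119
Denominator: 0.00291666 + 0.089582 + 0.0510279 + 0.0999119 = 0.243439
So the posterior for Segment 2 is 0.089582 / 0.243439 ≈ 0.368.

0.368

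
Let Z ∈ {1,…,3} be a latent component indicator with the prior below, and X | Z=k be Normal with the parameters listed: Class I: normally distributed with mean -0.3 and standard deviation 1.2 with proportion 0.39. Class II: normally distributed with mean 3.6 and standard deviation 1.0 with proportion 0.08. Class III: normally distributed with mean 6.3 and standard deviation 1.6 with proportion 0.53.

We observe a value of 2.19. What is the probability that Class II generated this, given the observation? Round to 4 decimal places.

0.3720

Apply Bayes' rule: the posterior for each component is proportional to its prior times its likelihood at x.
Component likelihoods at x = 2.19:
  L_I = 0.0386166
  L_II = 0.147639
  L_III = 0.00920342
Weight by the priors:
  π_I·L_I = 0.39 × 0.0386166 = 0.0150605
  π_II·L_II = 0.08 × 0.147639 = 0.0118111
  π_III·L_III = 0.53 × 0.00920342 = 0.00487781
Sum: 0.0150605 + 0.0118111 + 0.00487781 = 0.0317494
P(Class II | the observation) = 0.0118111 / 0.0317494 ≈ 0.3720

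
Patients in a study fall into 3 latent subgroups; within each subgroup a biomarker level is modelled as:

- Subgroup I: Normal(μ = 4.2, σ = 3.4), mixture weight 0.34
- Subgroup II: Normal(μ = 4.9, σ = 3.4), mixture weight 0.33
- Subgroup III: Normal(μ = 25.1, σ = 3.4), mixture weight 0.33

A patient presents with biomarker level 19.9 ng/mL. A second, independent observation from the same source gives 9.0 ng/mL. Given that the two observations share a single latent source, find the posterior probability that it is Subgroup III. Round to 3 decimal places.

P(component k | x) = π_k·f_k(x) / marginal(x), where marginal(x) = Σ_j π_j·f_j(x).
Since both observations come from the same component, the likelihood for component k is f_k(x₁)·f_k(x₂).
  f_I = [(1/(3.4·√(2π)))·exp(−(19.9−4.2)²/(2·3.4²)) = 0.117336·exp(-10.66133) = 2.74962e-06] × [0.0433151] = 1.191e-07
  f_II = [(1/(3.4·√(2π)))·exp(−(19.9−4.9)²/(2·3.4²)) = 0.117336·exp(-9.73183) = 6.96545e-06] × [0.0567108] = 3.95017e-07
  f_III = [(1/(3.4·√(2π)))·exp(−(19.9−25.1)²/(2·3.4²)) = 0.117336·exp(-1.16955) = 0.0364336] × [1.58612e-06] = 5.77881e-08
Multiply by the mixture weights:
  π_I·f_I = 0.34 × 1.191e-07 = 4.04941e-08
  π_II·f_II = 0.33 × 3.95017e-07 = 1.30355e-07
  π_III·f_III = 0.33 × 5.77881e-08 = 1.90701e-08
Normaliser: 4.04941e-08 + 1.30355e-07 + 1.90701e-08 = 1.8992e-07
Responsibility of Subgroup III: 1.90701e-08 / 1.8992e-07 ≈ 0.100

0.100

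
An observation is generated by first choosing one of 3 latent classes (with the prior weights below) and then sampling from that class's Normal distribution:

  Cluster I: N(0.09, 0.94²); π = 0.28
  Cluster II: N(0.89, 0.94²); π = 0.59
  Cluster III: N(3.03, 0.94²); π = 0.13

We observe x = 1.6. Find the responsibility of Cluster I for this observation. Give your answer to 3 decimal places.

0.137

The responsibility of component k is π_k f_k(x) divided by Σ_j π_j f_j(x).
Evaluate each component's likelihood at the observed value:
  L_I = 0.1168
  L_II = 0.319079
  L_III = 0.133427
Multiply by the mixture weights:
  π_I·L_I = 0.28 × 0.1168 = 0.0327039
  π_II·L_II = 0.59 × 0.319079 = 0.188257
  π_III·L_III = 0.13 × 0.133427 = 0.0173454
Marginal: 0.0327039 + 0.188257 + 0.0173454 = 0.238306
P(Cluster I | data) = 0.0327039 / 0.238306 ≈ 0.137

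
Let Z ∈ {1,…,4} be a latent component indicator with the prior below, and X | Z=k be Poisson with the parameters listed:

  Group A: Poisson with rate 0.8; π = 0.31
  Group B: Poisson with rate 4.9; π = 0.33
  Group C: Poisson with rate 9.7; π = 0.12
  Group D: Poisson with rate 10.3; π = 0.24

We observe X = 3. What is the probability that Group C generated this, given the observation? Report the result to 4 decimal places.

Posterior ∝ prior × likelihood, so P(k | x) ∝ π_k f_k(x); normalise over all components.
Evaluate each component's likelihood at the observed value:
  f_A = 0.0383427
  f_B = 0.146014
  f_C = 0.00932197
  f_D = 0.0061253
Weight by the priors:
  π_A·f_A = 0.31 × 0.0383427 = 0.0118862
  π_B·f_B = 0.33 × 0.146014 = 0.0481846
  π_C·f_C = 0.12 × 0.00932197 = 0.00111864
  π_D·f_D = 0.24 × 0.0061253 = 0.00147007
Marginal: 0.0118862 + 0.0481846 + 0.00111864 + 0.00147007 = 0.0626595
Responsibility of Group C: 0.00111864 / 0.0626595 ≈ 0.0179

0.0179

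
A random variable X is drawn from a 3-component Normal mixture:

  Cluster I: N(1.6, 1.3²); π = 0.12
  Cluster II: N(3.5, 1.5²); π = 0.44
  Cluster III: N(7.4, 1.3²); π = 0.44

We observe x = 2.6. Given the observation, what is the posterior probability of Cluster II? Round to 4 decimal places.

0.7802

P(component k | x) = P(Z=k)·f_k(x) / marginal(x), where marginal(x) = Σ_j P(Z=j)·f_j(x).
Evaluate each component's likelihood at the observed value:
  p_I = 0.228285
  p_II = 0.22215
  p_III = 0.000336178
Weight by the priors:
  P(Z=I)·p_I = 0.12 × 0.228285 = 0.0273942
  P(Z=II)·p_II = 0.44 × 0.22215 = 0.0977459
  P(Z=III)·p_III = 0.44 × 0.000336178 = 0.000147918
Denominator: 0.0273942 + 0.0977459 + 0.000147918 = 0.125288
P(Cluster II | the observation) ≈ 0.7802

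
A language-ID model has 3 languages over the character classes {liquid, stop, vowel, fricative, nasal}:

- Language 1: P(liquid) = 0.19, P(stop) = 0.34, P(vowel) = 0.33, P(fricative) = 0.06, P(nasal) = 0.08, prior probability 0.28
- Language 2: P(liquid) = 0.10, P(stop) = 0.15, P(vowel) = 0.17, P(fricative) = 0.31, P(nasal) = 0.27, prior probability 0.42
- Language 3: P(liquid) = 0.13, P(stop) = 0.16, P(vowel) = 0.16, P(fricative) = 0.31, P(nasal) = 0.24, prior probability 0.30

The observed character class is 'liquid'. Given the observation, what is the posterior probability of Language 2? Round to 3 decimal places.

0.313

P(component k | x) = w_k·f_k(x) / marginal(x), where marginal(x) = Σ_j w_j·f_j(x).
Categorical probabilities:
  f_1 = 0.19
  f_2 = 0.1
  f_3 = 0.13
Prior × likelihood for each component:
  w_1·f_1 = 0.28 × 0.19 = 0.0532
  w_2·f_2 = 0.42 × 0.1 = 0.042
  w_3·f_3 = 0.30 × 0.13 = 0.039
Marginal: 0.0532 + 0.042 + 0.039 = 0.1342
P(Language 2 | x) ≈ 0.313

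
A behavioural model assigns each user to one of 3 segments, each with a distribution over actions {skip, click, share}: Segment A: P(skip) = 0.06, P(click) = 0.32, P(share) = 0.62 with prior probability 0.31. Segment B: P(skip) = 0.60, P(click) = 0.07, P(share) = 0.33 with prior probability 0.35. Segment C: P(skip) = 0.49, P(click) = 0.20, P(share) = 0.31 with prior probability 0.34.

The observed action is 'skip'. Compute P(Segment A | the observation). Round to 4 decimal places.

P(component k | x) = π_k·f_k(x) / marginal(x), where marginal(x) = Σ_j π_j·f_j(x).
Evaluate each component's likelihood at the observed value:
  f_A = 0.06
  f_B = 0.6
  f_C = 0.49
Weight by the priors:
  π_A·f_A = 0.31 × 0.06 = 0.0186
  π_B·f_B = 0.35 × 0.6 = 0.21
  π_C·f_C = 0.34 × 0.49 = 0.1666
Marginal: 0.0186 + 0.21 + 0.1666 = 0.3952
So the posterior for Segment A is 0.0186 / 0.3952 ≈ 0.0471.

0.0471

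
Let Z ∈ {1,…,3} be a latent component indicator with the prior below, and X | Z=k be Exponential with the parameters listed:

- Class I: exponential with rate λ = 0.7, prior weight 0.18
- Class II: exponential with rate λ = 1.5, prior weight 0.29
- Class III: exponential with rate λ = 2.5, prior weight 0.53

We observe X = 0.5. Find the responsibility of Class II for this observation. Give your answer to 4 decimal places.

Posterior ∝ prior × likelihood, so P(k | x) ∝ π_k f_k(x); normalise over all components.
Component likelihoods at x = 0.5:
  f_I = 0.493282
  f_II = 0.70855
  f_III = 0.716262
Unnormalised posteriors:
  π_I·f_I = 0.18 × 0.493282 = 0.0887907
  π_II·f_II = 0.29 × 0.70855 = 0.205479
  π_III·f_III = 0.53 × 0.716262 = 0.379619
Denominator: 0.0887907 + 0.205479 + 0.379619 = 0.673889
P(Class II | x) = 0.205479 / 0.673889 ≈ 0.3049

0.3049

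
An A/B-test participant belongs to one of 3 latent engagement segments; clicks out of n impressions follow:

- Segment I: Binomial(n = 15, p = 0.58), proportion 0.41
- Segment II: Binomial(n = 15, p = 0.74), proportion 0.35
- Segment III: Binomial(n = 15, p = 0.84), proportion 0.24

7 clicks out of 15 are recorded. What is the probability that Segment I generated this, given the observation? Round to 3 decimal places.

The responsibility of component k is π_k f_k(x) divided by Σ_j π_j f_j(x).
Binomial probabilities:
  L_I = 0.137575
  L_II = 0.0163289
  L_III = 0.000815574
Unnormalised posteriors:
  π_I·L_I = 0.41 × 0.137575 = 0.0564057
  π_II·L_II = 0.35 × 0.0163289 = 0.00571512
  π_III·L_III = 0.24 × 0.000815574 = 0.000195738
Evidence: 0.0564057 + 0.00571512 + 0.000195738 = 0.0623165
P(Segment I | 7 clicks out of 15) = 0.0564057 / 0.0623165 ≈ 0.905

0.905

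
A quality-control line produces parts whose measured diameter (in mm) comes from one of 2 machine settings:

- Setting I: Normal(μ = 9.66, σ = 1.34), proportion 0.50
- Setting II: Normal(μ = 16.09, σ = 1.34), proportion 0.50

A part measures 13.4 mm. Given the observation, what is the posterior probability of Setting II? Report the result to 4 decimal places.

P(component k | x) = π_k·f_k(x) / marginal(x), where marginal(x) = Σ_j π_j·f_j(x).
Normal densities:
  L_I = (1/(1.34·√(2π)))·exp(−(13.4−9.66)²/(2·1.34²)) = 0.297718·exp(-3.89497) = 0.0060568
  L_II = (1/(1.34·√(2π)))·exp(−(13.4−16.09)²/(2·1.34²)) = 0.297718·exp(-2.01495) = 0.0396938
Unnormalised posteriors:
  π_I·L_I = 0.50 × 0.0060568 = 0.0030284
  π_II·L_II = 0.50 × 0.0396938 = 0.0198469
Marginal: 0.0030284 + 0.0198469 = 0.0228753
P(Setting II | x) = 0.0198469 / 0.0228753 ≈ 0.8676

0.8676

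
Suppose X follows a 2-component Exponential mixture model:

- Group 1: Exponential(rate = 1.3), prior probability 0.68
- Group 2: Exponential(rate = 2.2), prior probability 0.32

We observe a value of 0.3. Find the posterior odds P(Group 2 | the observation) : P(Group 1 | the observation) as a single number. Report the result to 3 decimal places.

Posterior odds = (π_i f_i(x)) / (π_j f_j(x)); the normalising sum cancels.
Evaluate each component's likelihood at the observed value:
  f_1 = 0.880174
  f_2 = 1.13707
Odds = (0.32/0.68) × (1.13707/0.880174) = 0.470588 × 1.29187 ≈ 0.608

0.608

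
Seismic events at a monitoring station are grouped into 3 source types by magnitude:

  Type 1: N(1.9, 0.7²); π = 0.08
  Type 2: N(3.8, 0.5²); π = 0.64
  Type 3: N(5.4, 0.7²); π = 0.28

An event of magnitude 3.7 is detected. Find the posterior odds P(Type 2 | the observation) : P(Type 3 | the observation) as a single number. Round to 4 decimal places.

Only the two components matter; the odds are (π_i f_i(x)) / (π_j f_j(x)).
Evaluate each component's likelihood at the observed value:
  f_1 = (1/(0.7·√(2π)))·exp(−(3.7−1.9)²/(2·0.7²)) = 0.569918·exp(-3.30612) = 0.0208921
  f_2 = (1/(0.5·√(2π)))·exp(−(3.7−3.8)²/(2·0.5²)) = 0.797885·exp(-0.02000) = 0.782085
  f_3 = (1/(0.7·√(2π)))·exp(−(3.7−5.4)²/(2·0.7²)) = 0.569918·exp(-2.94898) = 0.0298598
Posterior odds = (π_2·f_2) / (π_3·f_3) = (0.64·0.782085) / (0.28·0.0298598) = 0.500535 / 0.00836074 ≈ 59.8673

59.8673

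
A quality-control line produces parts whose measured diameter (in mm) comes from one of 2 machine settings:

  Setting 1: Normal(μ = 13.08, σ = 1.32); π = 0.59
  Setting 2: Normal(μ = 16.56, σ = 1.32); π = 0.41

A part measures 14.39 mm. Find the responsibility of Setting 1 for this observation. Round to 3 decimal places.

Posterior ∝ prior × likelihood, so P(k | x) ∝ π_k f_k(x); normalise over all components.
Evaluate each component's likelihood at the observed value:
  f_1 = (1/(1.32·√(2π)))·exp(−(14.39−13.08)²/(2·1.32²)) = 0.302229·exp(-0.49245) = 0.1847
  f_2 = (1/(1.32·√(2π)))·exp(−(14.39−16.56)²/(2·1.32²)) = 0.302229·exp(-1.35127) = 0.0782506
Weight by the priors:
  π_1·f_1 = 0.59 × 0.1847 = 0.108973
  π_2·f_2 = 0.41 × 0.0782506 = 0.0320828
Sum: 0.108973 + 0.0320828 = 0.141056
Responsibility of Setting 1: 0.108973 / 0.141056 ≈ 0.773

0.773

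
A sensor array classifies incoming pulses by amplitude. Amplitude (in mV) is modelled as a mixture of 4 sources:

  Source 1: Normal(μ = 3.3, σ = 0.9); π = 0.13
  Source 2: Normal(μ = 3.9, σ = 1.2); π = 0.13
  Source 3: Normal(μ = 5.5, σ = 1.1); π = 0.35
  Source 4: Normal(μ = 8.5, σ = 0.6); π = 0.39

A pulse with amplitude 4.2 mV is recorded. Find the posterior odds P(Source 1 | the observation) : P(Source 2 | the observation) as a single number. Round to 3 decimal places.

0.834

Only the two components matter; the odds are (P(Z=i) f_i(x)) / (P(Z=j) f_j(x)).
Evaluate each component's likelihood at the observed value:
  f_1 = (1/(0.9·√(2π)))·exp(−(4.2−3.3)²/(2·0.9²)) = 0.443269·exp(-0.50000) = 0.268856
  f_2 = (1/(1.2·√(2π)))·exp(−(4.2−3.9)²/(2·1.2²)) = 0.332452·exp(-0.03125) = 0.322223
  f_3 = (1/(1.1·√(2π)))·exp(−(4.2−5.5)²/(2·1.1²)) = 0.362675·exp(-0.69835) = 0.180397
  f_4 = (1/(0.6·√(2π)))·exp(−(4.2−8.5)²/(2·0.6²)) = 0.664904·exp(-25.68056) = 4.67558e-12
0.0349513 / 0.041889 ≈ 0.834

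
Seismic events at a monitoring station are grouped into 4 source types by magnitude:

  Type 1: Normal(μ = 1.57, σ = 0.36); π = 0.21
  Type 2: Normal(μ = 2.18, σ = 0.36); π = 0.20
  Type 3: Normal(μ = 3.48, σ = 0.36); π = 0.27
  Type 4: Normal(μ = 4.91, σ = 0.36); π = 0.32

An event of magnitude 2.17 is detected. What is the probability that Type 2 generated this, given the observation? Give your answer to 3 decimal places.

By Bayes' theorem, P(k | x) = π_k f_k(x) / Σ_j π_j f_j(x).
Normal densities:
  f_1 = 0.276325
  f_2 = 1.10775
  f_3 = 0.00147656
  f_4 = 2.92067e-13
Multiply by the mixture weights:
  π_1·f_1 = 0.21 × 0.276325 = 0.0580283
  π_2·f_2 = 0.20 × 1.10775 = 0.221549
  π_3·f_3 = 0.27 × 0.00147656 = 0.00039867
  π_4·f_4 = 0.32 × 2.92067e-13 = 9.34614e-14
Sum: 0.0580283 + 0.221549 + 0.00039867 + 9.34614e-14 = 0.279976
Responsibility of Type 2: 0.221549 / 0.279976 ≈ 0.791

0.791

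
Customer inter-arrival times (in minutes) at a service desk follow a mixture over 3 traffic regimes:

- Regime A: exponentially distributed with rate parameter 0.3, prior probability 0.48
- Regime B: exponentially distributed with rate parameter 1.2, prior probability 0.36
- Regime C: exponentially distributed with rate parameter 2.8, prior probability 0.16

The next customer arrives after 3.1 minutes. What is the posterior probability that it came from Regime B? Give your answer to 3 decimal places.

P(component k | x) = w_k·f_k(x) / marginal(x), where marginal(x) = Σ_j w_j·f_j(x).
Exponential densities:
  L_A = 0.3·e^(−0.3·3.1) = 0.3·e^(−0.9300) = 0.118366
  L_B = 1.2·e^(−1.2·3.1) = 1.2·e^(−3.7200) = 0.0290808
  L_C = 2.8·e^(−2.8·3.1) = 2.8·e^(−8.6800) = 0.000475863
Multiply by the mixture weights:
  w_A·L_A = 0.48 × 0.118366 = 0.0568157
  w_B·L_B = 0.36 × 0.0290808 = 0.0104691
  w_C·L_C = 0.16 × 0.000475863 = 7.61381e-05
Marginal: 0.0568157 + 0.0104691 + 7.61381e-05 = 0.0673609
P(Regime B | data) ≈ 0.155

0.155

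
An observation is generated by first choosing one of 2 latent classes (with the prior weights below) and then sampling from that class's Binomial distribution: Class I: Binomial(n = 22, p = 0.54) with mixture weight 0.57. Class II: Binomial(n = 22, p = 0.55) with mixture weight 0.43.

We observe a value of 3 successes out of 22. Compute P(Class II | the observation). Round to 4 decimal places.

0.3443

P(component k | x) = π_k·f_k(x) / marginal(x), where marginal(x) = Σ_j π_j·f_j(x).
Component likelihoods at x = 3 successes out of 22:
  f_I = 9.48639e-05
  f_II = 6.60156e-05
Prior × likelihood for each component:
  π_I·f_I = 0.57 × 9.48639e-05 = 5.40724e-05
  π_II·f_II = 0.43 × 6.60156e-05 = 2.83867e-05
Denominator: 5.40724e-05 + 2.83867e-05 = 8.24591e-05
P(Class II | x) ≈ 0.3443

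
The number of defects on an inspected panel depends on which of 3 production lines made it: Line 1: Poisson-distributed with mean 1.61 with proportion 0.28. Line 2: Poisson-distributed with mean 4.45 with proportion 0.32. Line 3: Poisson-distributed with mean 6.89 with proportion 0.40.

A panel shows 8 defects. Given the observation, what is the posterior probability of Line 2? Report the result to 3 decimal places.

Apply Bayes' rule: the posterior for each component is proportional to its prior times its likelihood at x.
Poisson probabilities:
  L_1 = e^(−1.61)·1.61^8/8! = 0.000223806
  L_2 = e^(−4.45)·4.45^8/8! = 0.0445399
  L_3 = e^(−6.89)·6.89^8/8! = 0.128217
Multiply by the mixture weights:
  π_1·L_1 = 0.28 × 0.000223806 = 6.26658e-05
  π_2·L_2 = 0.32 × 0.0445399 = 0.0142528
  π_3·L_3 = 0.40 × 0.128217 = 0.0512866
Marginal: 6.26658e-05 + 0.0142528 + 0.0512866 = 0.0656021
P(Line 2 | data) = 0.0142528 / 0.0656021 ≈ 0.217

0.217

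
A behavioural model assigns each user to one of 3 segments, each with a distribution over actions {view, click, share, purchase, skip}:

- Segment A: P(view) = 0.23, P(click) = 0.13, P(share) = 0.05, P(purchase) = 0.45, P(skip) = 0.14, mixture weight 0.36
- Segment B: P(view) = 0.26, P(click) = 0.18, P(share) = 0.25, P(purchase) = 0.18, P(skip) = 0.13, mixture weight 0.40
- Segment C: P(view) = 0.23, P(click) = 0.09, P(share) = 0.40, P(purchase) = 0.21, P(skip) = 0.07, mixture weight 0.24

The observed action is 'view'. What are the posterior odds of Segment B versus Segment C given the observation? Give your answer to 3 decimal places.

1.884

The posterior odds equal the prior odds times the likelihood ratio: (π_i/π_j)·(f_i(x)/f_j(x)).
Component likelihoods at x = 'view':
  L_A = 0.23
  L_B = 0.26
  L_C = 0.23
Odds = (0.40/0.24) × (0.26/0.23) = 1.66667 × 1.13043 ≈ 1.884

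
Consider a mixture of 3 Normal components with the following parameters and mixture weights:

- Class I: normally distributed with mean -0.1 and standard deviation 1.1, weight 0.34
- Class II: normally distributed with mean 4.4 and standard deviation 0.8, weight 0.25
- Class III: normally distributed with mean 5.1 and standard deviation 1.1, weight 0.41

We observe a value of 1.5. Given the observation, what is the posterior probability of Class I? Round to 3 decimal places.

0.980

By Bayes' theorem, P(k | x) = w_k f_k(x) / Σ_j w_j f_j(x).
Component likelihoods at x = 1.5:
  p_I = 0.125921
  p_II = 0.000698827
  p_III = 0.00171281
Prior × likelihood for each component:
  w_I·p_I = 0.34 × 0.125921 = 0.0428132
  w_II·p_II = 0.25 × 0.000698827 = 0.000174707
  w_III·p_III = 0.41 × 0.00171281 = 0.000702252
Marginal: 0.0428132 + 0.000174707 + 0.000702252 = 0.0436901
So the posterior for Class I is 0.0428132 / 0.0436901 ≈ 0.980.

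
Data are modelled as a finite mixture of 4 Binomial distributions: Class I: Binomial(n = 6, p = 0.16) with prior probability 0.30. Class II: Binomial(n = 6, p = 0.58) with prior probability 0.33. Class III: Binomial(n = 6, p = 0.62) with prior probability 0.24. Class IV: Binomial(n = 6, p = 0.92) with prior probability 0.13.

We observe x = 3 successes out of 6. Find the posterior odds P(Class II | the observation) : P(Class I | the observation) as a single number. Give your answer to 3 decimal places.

Only the two components matter; the odds are (P(Z=i) f_i(x)) / (P(Z=j) f_j(x)).
Evaluate each component's likelihood at the observed value:
  L_I = 0.0485543
  L_II = 0.289109
  L_III = 0.261551
  L_IV = 0.00797377
0.095406 / 0.0145663 ≈ 6.550

6.550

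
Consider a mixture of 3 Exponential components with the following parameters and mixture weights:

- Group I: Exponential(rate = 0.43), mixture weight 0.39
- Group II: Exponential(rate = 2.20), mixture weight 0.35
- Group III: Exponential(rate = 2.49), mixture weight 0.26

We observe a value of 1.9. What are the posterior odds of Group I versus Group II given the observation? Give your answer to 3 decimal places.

Since P(k|x) ∝ π_k f_k(x), the posterior odds are π_i f_i(x) / (π_j f_j(x)).
Evaluate each component's likelihood at the observed value:
  L_I = 0.189955
  L_II = 0.0336567
  L_III = 0.0219559
Posterior odds = (π_I·L_I) / (π_II·L_II) = (0.39·0.189955) / (0.35·0.0336567) = 0.0740823 / 0.0117799 ≈ 6.289

6.289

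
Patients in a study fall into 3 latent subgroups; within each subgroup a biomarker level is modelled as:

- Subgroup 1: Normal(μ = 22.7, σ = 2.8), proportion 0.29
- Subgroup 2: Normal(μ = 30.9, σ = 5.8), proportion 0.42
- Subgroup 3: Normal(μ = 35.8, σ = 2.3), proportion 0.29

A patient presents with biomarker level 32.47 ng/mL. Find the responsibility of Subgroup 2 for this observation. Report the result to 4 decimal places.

0.6110

Apply Bayes' rule: the posterior for each component is proportional to its prior times its likelihood at x.
Evaluate each component's likelihood at the observed value:
  f_1 = 0.000323563
  f_2 = 0.0663088
  f_3 = 0.0608132
Prior × likelihood for each component:
  π_1·f_1 = 0.29 × 0.000323563 = 9.38334e-05
  π_2·f_2 = 0.42 × 0.0663088 = 0.0278497
  π_3·f_3 = 0.29 × 0.0608132 = 0.0176358
Denominator: 9.38334e-05 + 0.0278497 + 0.0176358 = 0.0455794
P(Subgroup 2 | data) ≈ 0.6110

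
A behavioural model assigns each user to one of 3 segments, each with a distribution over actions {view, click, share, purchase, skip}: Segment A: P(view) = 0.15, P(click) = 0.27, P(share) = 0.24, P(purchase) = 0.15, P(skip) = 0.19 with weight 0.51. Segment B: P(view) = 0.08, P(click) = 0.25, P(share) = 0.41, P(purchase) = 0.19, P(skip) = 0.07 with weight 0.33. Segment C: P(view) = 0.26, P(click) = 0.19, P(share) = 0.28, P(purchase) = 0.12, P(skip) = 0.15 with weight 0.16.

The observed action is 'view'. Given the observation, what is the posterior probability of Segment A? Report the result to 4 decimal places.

P(component k | x) = w_k·f_k(x) / marginal(x), where marginal(x) = Σ_j w_j·f_j(x).
Evaluate each component's likelihood at the observed value:
  p_A = 0.15
  p_B = 0.08
  p_C = 0.26
Multiply by the mixture weights:
  w_A·p_A = 0.51 × 0.15 = 0.0765
  w_B·p_B = 0.33 × 0.08 = 0.0264
  w_C·p_C = 0.16 × 0.26 = 0.0416
Denominator: 0.0765 + 0.0264 + 0.0416 = 0.1445
P(Segment A | the observation) = 0.0765 / 0.1445 ≈ 0.5294

0.5294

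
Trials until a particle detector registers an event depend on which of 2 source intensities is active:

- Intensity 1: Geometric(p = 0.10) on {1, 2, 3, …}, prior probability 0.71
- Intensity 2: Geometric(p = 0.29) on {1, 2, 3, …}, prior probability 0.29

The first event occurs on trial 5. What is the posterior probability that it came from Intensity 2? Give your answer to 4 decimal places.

0.3145

Posterior ∝ prior × likelihood, so P(k | x) ∝ π_k f_k(x); normalise over all components.
Evaluate each component's likelihood at the observed value:
  L_1 = 0.10·(1−0.10)^4 = 0.10·0.6561 = 0.06561
  L_2 = 0.29·(1−0.29)^4 = 0.29·0.254117 = 0.0736939
Prior × likelihood for each component:
  π_1·L_1 = 0.71 × 0.06561 = 0.0465831
  π_2·L_2 = 0.29 × 0.0736939 = 0.0213712
Sum: 0.0465831 + 0.0213712 = 0.0679543
P(Intensity 2 | the observation) = 0.0213712 / 0.0679543 ≈ 0.3145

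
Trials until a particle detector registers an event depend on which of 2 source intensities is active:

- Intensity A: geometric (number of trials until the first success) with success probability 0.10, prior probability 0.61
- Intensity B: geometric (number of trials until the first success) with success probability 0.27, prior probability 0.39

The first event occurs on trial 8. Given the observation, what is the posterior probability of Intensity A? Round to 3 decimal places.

Posterior ∝ prior × likelihood, so P(k | x) ∝ π_k f_k(x); normalise over all components.
Evaluate each component's likelihood at the observed value:
  L_A = 0.0478297
  L_B = 0.029828
Multiply by the mixture weights:
  π_A·L_A = 0.61 × 0.0478297 = 0.0291761
  π_B·L_B = 0.39 × 0.029828 = 0.0116329
Sum: 0.0291761 + 0.0116329 = 0.040809
P(Intensity A | the observation) = 0.0291761 / 0.040809 ≈ 0.715

0.715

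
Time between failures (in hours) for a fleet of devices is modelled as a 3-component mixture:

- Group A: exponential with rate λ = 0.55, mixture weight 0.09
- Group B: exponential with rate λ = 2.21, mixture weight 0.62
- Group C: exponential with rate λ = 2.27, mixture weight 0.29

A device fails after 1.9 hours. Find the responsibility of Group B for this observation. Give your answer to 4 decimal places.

0.4395

By Bayes' theorem, P(k | x) = P(Z=k) f_k(x) / Σ_j P(Z=j) f_j(x).
Evaluate each component's likelihood at the observed value:
  L_A = 0.55·e^(−0.55·1.9) = 0.55·e^(−1.0450) = 0.193431
  L_B = 2.21·e^(−2.21·1.9) = 2.21·e^(−4.1990) = 0.0331734
  L_C = 2.27·e^(−2.27·1.9) = 2.27·e^(−4.3130) = 0.0304028
Multiply by the mixture weights:
  P(Z=A)·L_A = 0.09 × 0.193431 = 0.0174087
  P(Z=B)·L_B = 0.62 × 0.0331734 = 0.0205675
  P(Z=C)·L_C = 0.29 × 0.0304028 = 0.00881682
Marginal: 0.0174087 + 0.0205675 + 0.00881682 = 0.0467931
P(Group B | 1.9 hours) = 0.0205675 / 0.0467931 ≈ 0.4395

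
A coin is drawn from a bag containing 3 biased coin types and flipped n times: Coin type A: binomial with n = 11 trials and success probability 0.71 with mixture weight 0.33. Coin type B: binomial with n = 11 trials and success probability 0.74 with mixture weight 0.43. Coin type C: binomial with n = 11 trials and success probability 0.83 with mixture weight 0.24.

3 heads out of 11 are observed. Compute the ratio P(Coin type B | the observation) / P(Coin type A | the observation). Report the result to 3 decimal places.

Only the two components matter; the odds are (π_i f_i(x)) / (π_j f_j(x)).
Evaluate each component's likelihood at the observed value:
  L_A = C(11,3)·0.71^3·0.29^8 = 165·0.357911·5.00246e-05 = 0.00295422
  L_B = C(11,3)·0.74^3·0.26^8 = 165·0.405224·2.08827e-05 = 0.00139626
  L_C = C(11,3)·0.83^3·0.17^8 = 165·0.571787·6.97576e-07 = 6.58127e-05
Posterior odds = (π_B·L_B) / (π_A·L_A) = (0.43·0.00139626) / (0.33·0.00295422) = 0.000600391 / 0.000974893 ≈ 0.616

0.616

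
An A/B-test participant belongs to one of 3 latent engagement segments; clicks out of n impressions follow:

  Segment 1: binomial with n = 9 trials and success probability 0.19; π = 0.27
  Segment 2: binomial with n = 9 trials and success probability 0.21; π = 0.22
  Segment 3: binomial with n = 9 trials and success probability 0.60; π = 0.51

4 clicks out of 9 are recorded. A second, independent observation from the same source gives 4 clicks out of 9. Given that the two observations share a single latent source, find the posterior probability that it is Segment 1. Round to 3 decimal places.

0.054

Apply Bayes' rule: the posterior for each component is proportional to its prior times its likelihood at x.
Since both observations come from the same component, the likelihood for component k is f_k(x₁)·f_k(x₂).
  f_1 = [C(9,4)·0.19^4·0.81^5 = 126·0.00130321·0.348678 = 0.0572546] × [0.0572546] = 0.00327808
  f_2 = [C(9,4)·0.21^4·0.79^5 = 126·0.00194481·0.307706 = 0.0754021] × [0.0754021] = 0.00568547
  f_3 = [C(9,4)·0.60^4·0.40^5 = 126·0.1296·0.01024 = 0.167215] × [0.167215] = 0.0279609
Weight by the priors:
  π_1·f_1 = 0.27 × 0.00327808 = 0.000885083
  π_2·f_2 = 0.22 × 0.00568547 = 0.0012508
  π_3·f_3 = 0.51 × 0.0279609 = 0.0142601
Marginal: 0.000885083 + 0.0012508 + 0.0142601 = 0.0163959
So the posterior for Segment 1 is 0.000885083 / 0.0163959 ≈ 0.054.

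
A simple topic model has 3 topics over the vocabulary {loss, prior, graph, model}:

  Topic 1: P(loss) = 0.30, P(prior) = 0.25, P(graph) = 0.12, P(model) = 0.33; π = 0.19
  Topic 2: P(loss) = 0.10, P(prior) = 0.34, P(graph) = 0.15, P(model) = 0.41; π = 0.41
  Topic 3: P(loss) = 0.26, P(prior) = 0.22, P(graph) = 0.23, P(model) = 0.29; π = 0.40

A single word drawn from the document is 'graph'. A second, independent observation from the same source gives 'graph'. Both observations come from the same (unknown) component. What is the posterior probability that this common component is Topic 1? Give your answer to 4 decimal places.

0.0826

The responsibility of component k is w_k f_k(x) divided by Σ_j w_j f_j(x).
Since both observations come from the same component, the likelihood for component k is f_k(x₁)·f_k(x₂).
  L_1 = [P(graph | comp) = 0.12] × [0.12] = 0.0144
  L_2 = [P(graph | comp) = 0.15] × [0.15] = 0.0225
  L_3 = [P(graph | comp) = 0.23] × [0.23] = 0.0529
Multiply by the mixture weights:
  w_1·L_1 = 0.19 × 0.0144 = 0.002736
  w_2·L_2 = 0.41 × 0.0225 = 0.009225
  w_3·L_3 = 0.40 × 0.0529 = 0.02116
Sum: 0.002736 + 0.009225 + 0.02116 = 0.033121
So the posterior for Topic 1 is 0.002736 / 0.033121 ≈ 0.0826.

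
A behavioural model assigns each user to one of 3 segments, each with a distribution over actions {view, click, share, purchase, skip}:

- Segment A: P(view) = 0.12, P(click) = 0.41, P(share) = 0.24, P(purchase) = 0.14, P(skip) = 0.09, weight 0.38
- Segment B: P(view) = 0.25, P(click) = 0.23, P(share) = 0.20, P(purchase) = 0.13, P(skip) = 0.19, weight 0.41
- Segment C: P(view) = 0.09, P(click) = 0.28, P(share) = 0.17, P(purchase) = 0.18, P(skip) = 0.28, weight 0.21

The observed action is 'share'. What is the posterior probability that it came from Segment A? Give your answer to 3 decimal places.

Posterior ∝ prior × likelihood, so P(k | x) ∝ P(Z=k) f_k(x); normalise over all components.
Evaluate each component's likelihood at the observed value:
  f_A = P(share | comp) = 0.24
  f_B = P(share | comp) = 0.20
  f_C = P(share | comp) = 0.17
Unnormalised posteriors:
  P(Z=A)·f_A = 0.38 × 0.24 = 0.0912
  P(Z=B)·f_B = 0.41 × 0.2 = 0.082
  P(Z=C)·f_C = 0.21 × 0.17 = 0.0357
Marginal: 0.0912 + 0.082 + 0.0357 = 0.2089
So the posterior for Segment A is 0.0912 / 0.2089 ≈ 0.437.

0.437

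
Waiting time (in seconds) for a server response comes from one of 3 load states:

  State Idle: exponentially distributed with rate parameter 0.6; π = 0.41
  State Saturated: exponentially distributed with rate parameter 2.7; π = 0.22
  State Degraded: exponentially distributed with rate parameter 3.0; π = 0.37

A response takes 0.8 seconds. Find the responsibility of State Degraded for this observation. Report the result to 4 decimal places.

Apply Bayes' rule: the posterior for each component is proportional to its prior times its likelihood at x.
Evaluate each component's likelihood at the observed value:
  f_Idle = 0.6·e^(−0.6·0.8) = 0.6·e^(−0.4800) = 0.37127
  f_Saturated = 2.7·e^(−2.7·0.8) = 2.7·e^(−2.1600) = 0.311378
  f_Degraded = 3.0·e^(−3.0·0.8) = 3.0·e^(−2.4000) = 0.272154
Unnormalised posteriors:
  w_Idle·f_Idle = 0.41 × 0.37127 = 0.152221
  w_Saturated·f_Saturated = 0.22 × 0.311378 = 0.0685031
  w_Degraded·f_Degraded = 0.37 × 0.272154 = 0.100697
Evidence: 0.152221 + 0.0685031 + 0.100697 = 0.321421
So the posterior for State Degraded is 0.100697 / 0.321421 ≈ 0.3133.

0.3133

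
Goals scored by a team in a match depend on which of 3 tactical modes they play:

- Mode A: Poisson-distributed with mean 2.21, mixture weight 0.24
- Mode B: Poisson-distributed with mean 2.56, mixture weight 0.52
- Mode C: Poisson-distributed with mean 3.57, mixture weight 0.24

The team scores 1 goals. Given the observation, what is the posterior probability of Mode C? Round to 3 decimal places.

0.130

By Bayes' theorem, P(k | x) = π_k f_k(x) / Σ_j π_j f_j(x).
Component likelihoods at x = 1 goals:
  p_A = 0.242438
  p_B = 0.1979
  p_C = 0.100516
Weight by the priors:
  π_A·p_A = 0.24 × 0.242438 = 0.0581852
  π_B·p_B = 0.52 × 0.1979 = 0.102908
  π_C·p_C = 0.24 × 0.100516 = 0.0241239
Normaliser: 0.0581852 + 0.102908 + 0.0241239 = 0.185217
So the posterior for Mode C is 0.0241239 / 0.185217 ≈ 0.130.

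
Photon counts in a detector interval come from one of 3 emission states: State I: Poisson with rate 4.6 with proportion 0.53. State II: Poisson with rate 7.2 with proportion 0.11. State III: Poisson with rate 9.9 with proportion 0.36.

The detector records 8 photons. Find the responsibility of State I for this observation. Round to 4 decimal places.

By Bayes' theorem, P(k | x) = w_k f_k(x) / Σ_j w_j f_j(x).
Poisson probabilities:
  f_I = e^(−4.6)·4.6^8/8! = 0.049979
  f_II = e^(−7.2)·7.2^8/8! = 0.133727
  f_III = e^(−9.9)·9.9^8/8! = 0.114827
Prior × likelihood for each component:
  w_I·f_I = 0.53 × 0.049979 = 0.0264889
  w_II·f_II = 0.11 × 0.133727 = 0.01471
  w_III·f_III = 0.36 × 0.114827 = 0.0413379
Normaliser: 0.0264889 + 0.01471 + 0.0413379 = 0.0825367
P(State I | data) = 0.0264889 / 0.0825367 ≈ 0.3209

0.3209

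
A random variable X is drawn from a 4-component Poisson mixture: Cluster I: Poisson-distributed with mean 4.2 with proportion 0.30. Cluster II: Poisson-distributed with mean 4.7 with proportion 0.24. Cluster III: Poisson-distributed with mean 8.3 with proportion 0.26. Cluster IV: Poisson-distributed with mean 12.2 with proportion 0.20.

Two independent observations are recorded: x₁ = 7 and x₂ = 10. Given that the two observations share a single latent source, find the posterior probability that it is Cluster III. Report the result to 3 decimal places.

By Bayes' theorem, P(k | x) = π_k f_k(x) / Σ_j π_j f_j(x).
Since both observations come from the same component, the likelihood for component k is f_k(x₁)·f_k(x₂).
  f_I = [0.0685927] × [0.00705819] = 0.00048414
  f_II = [0.0914261] × [0.0131835] = 0.00120532
  f_III = [0.133805] × [0.106261] = 0.0142182
  f_IV = [0.0401509] × [0.101261] = 0.00406573
Unnormalised posteriors:
  π_I·f_I = 0.30 × 0.00048414 = 0.000145242
  π_II·f_II = 0.24 × 0.00120532 = 0.000289276
  π_III·f_III = 0.26 × 0.0142182 = 0.00369674
  π_IV·f_IV = 0.20 × 0.00406573 = 0.000813145
Marginal: 0.000145242 + 0.000289276 + 0.00369674 + 0.000813145 = 0.0049444
Responsibility of Cluster III: 0.00369674 / 0.0049444 ≈ 0.748

0.748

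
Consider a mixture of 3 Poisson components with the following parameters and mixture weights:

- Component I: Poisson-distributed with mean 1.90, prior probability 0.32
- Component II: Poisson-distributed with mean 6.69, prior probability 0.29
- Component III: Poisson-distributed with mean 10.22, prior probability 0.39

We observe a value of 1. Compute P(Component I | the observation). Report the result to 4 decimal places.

0.9726

By Bayes' theorem, P(k | x) = P(Z=k) f_k(x) / Σ_j P(Z=j) f_j(x).
Poisson probabilities:
  f_I = 0.28418
  f_II = 0.00831756
  f_III = 0.000372359
Unnormalised posteriors:
  P(Z=I)·f_I = 0.32 × 0.28418 = 0.0909377
  P(Z=II)·f_II = 0.29 × 0.00831756 = 0.00241209
  P(Z=III)·f_III = 0.39 × 0.000372359 = 0.00014522
Marginal: 0.0909377 + 0.00241209 + 0.00014522 = 0.093495
P(Component I | x) ≈ 0.9726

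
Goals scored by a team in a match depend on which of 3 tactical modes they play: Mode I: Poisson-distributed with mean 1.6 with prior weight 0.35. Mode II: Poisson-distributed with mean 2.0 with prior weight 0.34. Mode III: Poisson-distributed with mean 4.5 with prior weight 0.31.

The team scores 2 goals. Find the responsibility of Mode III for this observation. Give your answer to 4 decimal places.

P(component k | x) = π_k·f_k(x) / marginal(x), where marginal(x) = Σ_j π_j·f_j(x).
Poisson probabilities:
  L_I = e^(−1.6)·1.6^2/2! = 0.258428
  L_II = e^(−2.0)·2.0^2/2! = 0.270671
  L_III = e^(−4.5)·4.5^2/2! = 0.112479
Prior × likelihood for each component:
  π_I·L_I = 0.35 × 0.258428 = 0.0904496
  π_II·L_II = 0.34 × 0.270671 = 0.092028
  π_III·L_III = 0.31 × 0.112479 = 0.0348684
Normaliser: 0.0904496 + 0.092028 + 0.0348684 = 0.217346
So the posterior for Mode III is 0.0348684 / 0.217346 ≈ 0.1604.

0.1604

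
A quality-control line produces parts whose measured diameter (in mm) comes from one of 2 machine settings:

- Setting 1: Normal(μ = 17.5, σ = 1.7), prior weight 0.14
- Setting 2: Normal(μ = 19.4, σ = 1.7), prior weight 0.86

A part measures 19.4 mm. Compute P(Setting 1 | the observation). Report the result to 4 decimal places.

Posterior ∝ prior × likelihood, so P(k | x) ∝ π_k f_k(x); normalise over all components.
Evaluate each component's likelihood at the observed value:
  f_1 = (1/(1.7·√(2π)))·exp(−(19.4−17.5)²/(2·1.7²)) = 0.234672·exp(-0.62457) = 0.125665
  f_2 = (1/(1.7·√(2π)))·exp(−(19.4−19.4)²/(2·1.7²)) = 0.234672·exp(-0.00000) = 0.234672
Prior × likelihood for each component:
  π_1·f_1 = 0.14 × 0.125665 = 0.0175931
  π_2·f_2 = 0.86 × 0.234672 = 0.201818
Sum: 0.0175931 + 0.201818 = 0.219411
Responsibility of Setting 1: 0.0175931 / 0.219411 ≈ 0.0802

0.0802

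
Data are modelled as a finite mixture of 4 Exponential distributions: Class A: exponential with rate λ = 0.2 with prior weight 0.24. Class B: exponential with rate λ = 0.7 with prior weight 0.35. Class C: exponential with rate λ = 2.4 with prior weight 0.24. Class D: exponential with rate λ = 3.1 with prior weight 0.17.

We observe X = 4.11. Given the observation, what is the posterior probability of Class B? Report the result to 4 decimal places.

0.3950

The responsibility of component k is w_k f_k(x) divided by Σ_j w_j f_j(x).
Evaluate each component's likelihood at the observed value:
  p_A = 0.2·e^(−0.2·4.11) = 0.2·e^(−0.8220) = 0.0879103
  p_B = 0.7·e^(−0.7·4.11) = 0.7·e^(−2.8770) = 0.0394124
  p_C = 2.4·e^(−2.4·4.11) = 2.4·e^(−9.8640) = 0.000124833
  p_D = 3.1·e^(−3.1·4.11) = 3.1·e^(−12.7410) = 9.07853e-06
Multiply by the mixture weights:
  w_A·p_A = 0.24 × 0.0879103 = 0.0210985
  w_B·p_B = 0.35 × 0.0394124 = 0.0137943
  w_C·p_C = 0.24 × 0.000124833 = 2.996e-05
  w_D·p_D = 0.17 × 9.07853e-06 = 1.54335e-06
Denominator: 0.0210985 + 0.0137943 + 2.996e-05 + 1.54335e-06 = 0.0349243
P(Class B | 4.11) = 0.0137943 / 0.0349243 ≈ 0.3950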